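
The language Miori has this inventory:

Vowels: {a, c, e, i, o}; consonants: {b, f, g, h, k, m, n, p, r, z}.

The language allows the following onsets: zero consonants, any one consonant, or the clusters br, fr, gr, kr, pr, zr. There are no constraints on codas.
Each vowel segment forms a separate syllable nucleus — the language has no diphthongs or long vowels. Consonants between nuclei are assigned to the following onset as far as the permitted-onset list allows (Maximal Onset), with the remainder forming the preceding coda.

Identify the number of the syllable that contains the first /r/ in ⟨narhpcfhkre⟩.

1

Nuclei (vowels): a, c, e → 3 syllables.
σ1/σ2 boundary: cluster /rhp/ — the longest permitted-onset suffix is /p/; onset = /p/, preceding coda = /rh/.
σ2/σ3 boundary: cluster /fhkr/ — the longest permitted-onset suffix is /kr/; onset = /kr/, preceding coda = /fh/.
So the parse is narh.pcfh.kre.
The first /r/ is in the coda of syllable 1 (/narh/).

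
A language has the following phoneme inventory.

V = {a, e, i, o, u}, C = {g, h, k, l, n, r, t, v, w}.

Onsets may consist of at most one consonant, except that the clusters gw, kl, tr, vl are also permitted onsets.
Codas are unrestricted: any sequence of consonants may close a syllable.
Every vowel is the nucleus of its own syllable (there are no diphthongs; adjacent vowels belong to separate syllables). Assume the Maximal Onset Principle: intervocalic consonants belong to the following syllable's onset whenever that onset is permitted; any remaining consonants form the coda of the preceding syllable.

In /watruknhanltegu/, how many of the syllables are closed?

The vowels are a, u, a, e, u — 5 nuclei, so 5 syllables.
Between /a/ (V1) and /u/ (V2): /tr/ — entire cluster is a permitted onset → onset /tr/, coda ∅.
Between /u/ (V2) and /a/ (V3): /knh/ — longest licit onset from the right is /h/, leaving /kn/ as coda.
Between /a/ (V3) and /e/ (V4): /nlt/; trying suffixes from longest down, /t/ is the first permitted one, so coda /nl/ | onset /t/.
Between /e/ (V4) and /u/ (V5): /g/ is a single consonant, so it becomes the next onset.
Syllabification: wa.trukn.hanl.te.gu.
Classifying each syllable: /wa/ (open), /trukn/ (closed), /hanl/ (closed), /te/ (open), /gu/ (open).
Closed syllables: 2.

2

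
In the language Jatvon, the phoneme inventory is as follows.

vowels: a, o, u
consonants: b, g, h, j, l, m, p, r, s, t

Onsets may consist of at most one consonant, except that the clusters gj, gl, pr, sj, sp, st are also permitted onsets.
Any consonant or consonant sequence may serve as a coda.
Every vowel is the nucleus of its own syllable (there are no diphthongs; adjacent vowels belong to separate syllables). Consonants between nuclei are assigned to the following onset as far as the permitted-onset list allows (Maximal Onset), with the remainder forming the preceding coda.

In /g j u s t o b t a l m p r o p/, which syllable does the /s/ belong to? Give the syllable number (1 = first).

Nuclei (vowels): u, o, a, o → 4 syllables.
σ1/σ2 boundary: /st/ is a licit onset in full, so it all attaches to the next syllable.
σ2/σ3 boundary: /bt/ splits as /b/ + /t/ (/t/ is the longest suffix that is a licit onset).
σ3/σ4 boundary: cluster /lmpr/ — the longest permitted-onset suffix is /pr/; onset = /pr/, preceding coda = /lm/.
So the parse is gju.stob.talm.prop.
The /s/ is in the onset of syllable 2 (/stob/).

2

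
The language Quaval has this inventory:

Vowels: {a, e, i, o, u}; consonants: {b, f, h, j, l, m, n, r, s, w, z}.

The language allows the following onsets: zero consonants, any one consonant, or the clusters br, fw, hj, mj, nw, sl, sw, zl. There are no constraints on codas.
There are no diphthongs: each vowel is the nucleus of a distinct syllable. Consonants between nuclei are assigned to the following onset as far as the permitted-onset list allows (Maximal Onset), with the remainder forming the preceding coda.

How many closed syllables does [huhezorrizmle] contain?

Nuclei (vowels): u, e, o, i, e → 5 syllables.
σ1/σ2 boundary: /h/ → onset of the next syllable (single consonants are always licit onsets).
σ2/σ3 boundary: /z/ → onset of the next syllable (single consonants are always licit onsets).
σ3/σ4 boundary: /rr/ splits as /r/ + /r/ (/r/ is the longest suffix that is a licit onset).
σ4/σ5 boundary: /zml/; trying suffixes from longest down, /l/ is the first permitted one, so coda /zm/ | onset /l/.
Syllabification: hu.he.zor.rizm.le.
Classifying each syllable: /hu/ (open), /he/ (open), /zor/ (closed), /rizm/ (closed), /le/ (open).
Closed syllables: 2.

2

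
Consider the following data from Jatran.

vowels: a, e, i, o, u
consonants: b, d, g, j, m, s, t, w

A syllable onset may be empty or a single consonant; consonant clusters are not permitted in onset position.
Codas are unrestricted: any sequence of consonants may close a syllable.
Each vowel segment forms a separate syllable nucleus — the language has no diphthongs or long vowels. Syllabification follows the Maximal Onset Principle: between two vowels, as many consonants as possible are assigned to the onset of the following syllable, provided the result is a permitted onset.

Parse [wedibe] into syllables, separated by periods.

The vowels are e, i, e — 3 nuclei, so 3 syllables.
Between /e/ (V1) and /i/ (V2): /d/ is a single consonant, so it becomes the next onset.
Between /i/ (V2) and /e/ (V3): /b/ is a single consonant, so it becomes the next onset.

we.di.be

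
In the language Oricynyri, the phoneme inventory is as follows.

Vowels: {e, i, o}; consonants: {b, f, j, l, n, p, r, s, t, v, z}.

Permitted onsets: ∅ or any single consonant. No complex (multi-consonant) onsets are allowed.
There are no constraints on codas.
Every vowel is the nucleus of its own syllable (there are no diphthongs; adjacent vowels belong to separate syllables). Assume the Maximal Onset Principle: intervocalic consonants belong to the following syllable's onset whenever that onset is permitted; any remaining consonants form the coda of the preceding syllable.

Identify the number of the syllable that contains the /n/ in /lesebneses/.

The vowels are e, e, e, e — 4 nuclei, so 4 syllables.
V1 /e/ – V2 /e/: /s/ is a single consonant, so it becomes the next onset.
V2 /e/ – V3 /e/: /bn/ — longest licit onset from the right is /n/, leaving /b/ as coda.
V3 /e/ – V4 /e/: /s/ is a single consonant, so it becomes the next onset.
Result: le.seb.ne.ses.
The /n/ is in the onset of syllable 3 (/ne/).

3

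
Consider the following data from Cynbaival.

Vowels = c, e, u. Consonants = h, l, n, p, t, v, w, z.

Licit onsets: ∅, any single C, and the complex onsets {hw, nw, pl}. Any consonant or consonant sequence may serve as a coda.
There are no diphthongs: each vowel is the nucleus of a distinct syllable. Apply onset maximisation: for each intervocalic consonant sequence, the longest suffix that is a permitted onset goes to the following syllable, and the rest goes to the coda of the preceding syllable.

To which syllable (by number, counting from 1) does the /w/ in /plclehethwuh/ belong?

4

The vowels are c, e, e, u — 4 nuclei, so 4 syllables.
σ1/σ2 boundary: /l/ → onset of the next syllable (single consonants are always licit onsets).
σ2/σ3 boundary: /h/ → onset of the next syllable (single consonants are always licit onsets).
σ3/σ4 boundary: /thw/ — longest licit onset from the right is /hw/, leaving /t/ as coda.
Putting it together: plc.le.het.hwuh.
The /w/ is in the onset of syllable 4 (/hwuh/).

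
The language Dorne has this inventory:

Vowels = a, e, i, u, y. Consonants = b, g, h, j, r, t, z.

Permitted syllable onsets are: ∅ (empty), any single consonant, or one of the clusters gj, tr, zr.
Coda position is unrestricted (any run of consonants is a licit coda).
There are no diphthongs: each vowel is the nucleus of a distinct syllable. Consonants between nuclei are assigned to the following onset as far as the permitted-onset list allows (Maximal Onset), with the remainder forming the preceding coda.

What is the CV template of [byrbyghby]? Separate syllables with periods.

CVC.CVCC.CV

Nuclei (vowels): y, y, y → 3 syllables.
Between /y/ (V1) and /y/ (V2): /rb/ — longest licit onset from the right is /b/, leaving /r/ as coda.
Between /y/ (V2) and /y/ (V3): /ghb/ — longest licit onset from the right is /b/, leaving /gh/ as coda.
Putting it together: byr.bygh.by.
Mapping each syllable to C/V: /byr/ → CVC, /bygh/ → CVCC, /by/ → CV.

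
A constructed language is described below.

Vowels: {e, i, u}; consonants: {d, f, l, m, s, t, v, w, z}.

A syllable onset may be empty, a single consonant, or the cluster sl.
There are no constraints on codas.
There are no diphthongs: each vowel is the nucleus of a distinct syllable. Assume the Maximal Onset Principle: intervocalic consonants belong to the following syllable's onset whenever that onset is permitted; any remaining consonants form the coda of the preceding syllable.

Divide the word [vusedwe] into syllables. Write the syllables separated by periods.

Vowels present: u, e, e; each is a nucleus, giving 3 syllables.
σ1/σ2 boundary: just /s/ — single C goes to the following onset.
σ2/σ3 boundary: /dw/; trying suffixes from longest down, /w/ is the first permitted one, so coda /d/ | onset /w/.

vu.sed.we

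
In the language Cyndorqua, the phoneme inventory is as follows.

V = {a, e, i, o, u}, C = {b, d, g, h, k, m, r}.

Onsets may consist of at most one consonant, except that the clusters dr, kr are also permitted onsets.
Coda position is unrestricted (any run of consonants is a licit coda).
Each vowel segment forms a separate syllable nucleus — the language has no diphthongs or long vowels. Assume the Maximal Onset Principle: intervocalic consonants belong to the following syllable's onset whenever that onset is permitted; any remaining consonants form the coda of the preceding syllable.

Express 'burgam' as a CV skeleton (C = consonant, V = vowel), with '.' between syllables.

CVC.CVC

Nuclei (vowels): u, a → 2 syllables.
Between /u/ (V1) and /a/ (V2): /rg/; trying suffixes from longest down, /g/ is the first permitted one, so coda /r/ | onset /g/.
So the parse is bur.gam.
Mapping each syllable to C/V: /bur/ → CVC, /gam/ → CVC.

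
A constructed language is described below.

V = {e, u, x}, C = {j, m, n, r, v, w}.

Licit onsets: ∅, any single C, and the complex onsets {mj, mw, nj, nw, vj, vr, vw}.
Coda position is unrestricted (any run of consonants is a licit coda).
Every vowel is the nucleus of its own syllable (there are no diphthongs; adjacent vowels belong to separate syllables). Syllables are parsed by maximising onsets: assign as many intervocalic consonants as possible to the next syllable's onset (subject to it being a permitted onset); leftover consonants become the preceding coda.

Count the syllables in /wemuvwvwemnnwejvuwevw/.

6

Nuclei (vowels): e, u, e, e, u, e → 6 syllables.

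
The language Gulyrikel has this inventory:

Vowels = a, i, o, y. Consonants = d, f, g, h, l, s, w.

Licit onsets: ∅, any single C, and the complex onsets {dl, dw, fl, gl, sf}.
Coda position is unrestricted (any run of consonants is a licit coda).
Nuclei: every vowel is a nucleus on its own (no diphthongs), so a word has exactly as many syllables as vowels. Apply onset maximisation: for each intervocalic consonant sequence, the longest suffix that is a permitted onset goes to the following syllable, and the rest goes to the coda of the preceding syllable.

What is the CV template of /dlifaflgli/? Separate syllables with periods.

Vowels present: i, a, i; each is a nucleus, giving 3 syllables.
σ1/σ2 boundary: /f/ → onset of the next syllable (single consonants are always licit onsets).
σ2/σ3 boundary: /flgl/ splits as /fl/ + /gl/ (/gl/ is the longest suffix that is a licit onset).
Result: dli.fafl.gli.
Mapping each syllable to C/V: /dli/ → CCV, /fafl/ → CVCC, /gli/ → CCV.

CCV.CVCC.CCV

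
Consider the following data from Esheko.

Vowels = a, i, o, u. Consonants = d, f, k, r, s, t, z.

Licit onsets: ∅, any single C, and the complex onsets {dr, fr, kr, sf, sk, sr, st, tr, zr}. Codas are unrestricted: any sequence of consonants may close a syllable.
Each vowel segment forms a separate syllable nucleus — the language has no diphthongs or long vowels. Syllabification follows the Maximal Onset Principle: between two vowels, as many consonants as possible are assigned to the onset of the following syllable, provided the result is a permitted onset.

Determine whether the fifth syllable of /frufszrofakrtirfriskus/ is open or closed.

Nuclei (vowels): u, o, a, i, i, u → 6 syllables.
/u…o/ gap (V1→V2): /fszr/; trying suffixes from longest down, /zr/ is the first permitted one, so coda /fs/ | onset /zr/.
/o…a/ gap (V2→V3): /f/ → onset of the next syllable (single consonants are always licit onsets).
/a…i/ gap (V3→V4): /krt/ — longest licit onset from the right is /t/, leaving /kr/ as coda.
/i…i/ gap (V4→V5): /rfr/ splits as /r/ + /fr/ (/fr/ is the longest suffix that is a licit onset).
/i…u/ gap (V5→V6): /sk/ is a licit onset in full, so it all attaches to the next syllable.
So the parse is frufs.zro.fakr.tir.fri.skus.
Syllable 5 is /fri/; it ends in its nucleus with no coda, so it is open.

open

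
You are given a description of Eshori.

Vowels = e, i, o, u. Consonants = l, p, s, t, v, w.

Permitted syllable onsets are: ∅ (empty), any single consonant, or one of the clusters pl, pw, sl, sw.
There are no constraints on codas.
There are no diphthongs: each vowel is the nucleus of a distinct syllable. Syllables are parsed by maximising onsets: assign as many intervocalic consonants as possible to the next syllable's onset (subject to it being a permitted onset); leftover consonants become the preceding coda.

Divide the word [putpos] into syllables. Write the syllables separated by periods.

put.pos

Vowels present: u, o; each is a nucleus, giving 2 syllables.
V1 /u/ – V2 /o/: /tp/ splits as /t/ + /p/ (/p/ is the longest suffix that is a licit onset).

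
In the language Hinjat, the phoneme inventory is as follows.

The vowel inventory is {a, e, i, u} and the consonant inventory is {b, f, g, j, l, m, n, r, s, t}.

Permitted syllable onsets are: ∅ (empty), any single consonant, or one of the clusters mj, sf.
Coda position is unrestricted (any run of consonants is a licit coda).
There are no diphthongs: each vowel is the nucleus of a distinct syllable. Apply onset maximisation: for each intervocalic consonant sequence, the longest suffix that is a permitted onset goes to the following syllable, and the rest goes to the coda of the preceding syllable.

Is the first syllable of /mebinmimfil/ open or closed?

open

Nuclei (vowels): e, i, i, i → 4 syllables.
σ1/σ2 boundary: just /b/ — single C goes to the following onset.
σ2/σ3 boundary: /nm/; trying suffixes from longest down, /m/ is the first permitted one, so coda /n/ | onset /m/.
σ3/σ4 boundary: /mf/ splits as /m/ + /f/ (/f/ is the longest suffix that is a licit onset).
Putting it together: me.bin.mim.fil.
Syllable 1 is /me/; it ends in its nucleus with no coda, so it is open.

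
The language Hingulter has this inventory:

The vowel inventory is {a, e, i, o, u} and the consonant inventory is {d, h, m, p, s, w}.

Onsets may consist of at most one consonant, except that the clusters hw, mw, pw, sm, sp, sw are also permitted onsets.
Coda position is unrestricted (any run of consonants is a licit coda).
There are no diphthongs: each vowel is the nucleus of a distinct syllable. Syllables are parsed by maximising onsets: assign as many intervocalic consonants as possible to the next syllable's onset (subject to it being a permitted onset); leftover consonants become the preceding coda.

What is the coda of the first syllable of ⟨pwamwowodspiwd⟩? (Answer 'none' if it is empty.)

Nuclei (vowels): a, o, o, i → 4 syllables.
V1 /a/ – V2 /o/: /mw/ is a licit onset in full, so it all attaches to the next syllable.
V2 /o/ – V3 /o/: /w/ is a single consonant, so it becomes the next onset.
V3 /o/ – V4 /i/: /dsp/ splits as /d/ + /sp/ (/sp/ is the longest suffix that is a licit onset).
Syllabification: pwa.mwo.wod.spiwd.
Syllable 1 is /pwa/: onset /pw/, nucleus /a/, coda ∅.

none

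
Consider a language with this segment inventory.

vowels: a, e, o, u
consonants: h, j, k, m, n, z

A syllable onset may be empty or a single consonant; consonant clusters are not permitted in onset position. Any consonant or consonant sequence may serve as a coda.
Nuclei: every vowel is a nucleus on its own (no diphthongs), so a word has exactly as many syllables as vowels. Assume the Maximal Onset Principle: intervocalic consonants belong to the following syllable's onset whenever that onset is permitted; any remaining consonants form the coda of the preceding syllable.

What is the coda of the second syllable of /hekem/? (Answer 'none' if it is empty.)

m

The vowels are e, e — 2 nuclei, so 2 syllables.
σ1/σ2 boundary: just /k/ — single C goes to the following onset.
Syllabification: he.kem.
Syllable 2 is /kem/: onset /k/, nucleus /e/, coda /m/.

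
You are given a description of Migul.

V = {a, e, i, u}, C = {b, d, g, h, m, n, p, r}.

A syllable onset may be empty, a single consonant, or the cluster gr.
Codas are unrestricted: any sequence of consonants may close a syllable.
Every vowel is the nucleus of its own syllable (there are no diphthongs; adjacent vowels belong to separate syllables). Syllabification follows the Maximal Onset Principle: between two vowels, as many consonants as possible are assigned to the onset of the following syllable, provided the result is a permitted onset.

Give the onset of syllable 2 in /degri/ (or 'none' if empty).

Nuclei (vowels): e, i → 2 syllables.
σ1/σ2 boundary: /gr/ — entire cluster is a permitted onset → onset /gr/, coda ∅.
Result: de.gri.
Syllable 2 is /gri/: onset /gr/, nucleus /i/, coda ∅.

gr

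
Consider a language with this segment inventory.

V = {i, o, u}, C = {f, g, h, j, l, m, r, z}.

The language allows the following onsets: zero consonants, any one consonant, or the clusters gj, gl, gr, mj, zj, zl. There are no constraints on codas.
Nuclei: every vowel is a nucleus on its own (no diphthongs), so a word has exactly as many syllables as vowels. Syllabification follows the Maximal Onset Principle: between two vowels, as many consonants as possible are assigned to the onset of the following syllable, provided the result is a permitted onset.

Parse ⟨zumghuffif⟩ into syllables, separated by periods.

Vowels present: u, u, i; each is a nucleus, giving 3 syllables.
/u…u/ gap (V1→V2): /mgh/ splits as /mg/ + /h/ (/h/ is the longest suffix that is a licit onset).
/u…i/ gap (V2→V3): cluster /ff/ — the longest permitted-onset suffix is /f/; onset = /f/, preceding coda = /f/.

zumg.huf.fif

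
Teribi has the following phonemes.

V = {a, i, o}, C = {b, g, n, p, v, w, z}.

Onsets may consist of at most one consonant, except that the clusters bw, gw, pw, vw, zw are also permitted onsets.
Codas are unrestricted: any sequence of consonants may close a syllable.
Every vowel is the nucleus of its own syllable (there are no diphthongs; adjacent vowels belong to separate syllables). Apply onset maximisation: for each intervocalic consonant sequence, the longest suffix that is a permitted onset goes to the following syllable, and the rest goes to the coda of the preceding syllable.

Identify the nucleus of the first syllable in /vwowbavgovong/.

o

Vowels present: o, a, o, o; each is a nucleus, giving 4 syllables.
The first nucleus (vowel 1 from the left) is /o/.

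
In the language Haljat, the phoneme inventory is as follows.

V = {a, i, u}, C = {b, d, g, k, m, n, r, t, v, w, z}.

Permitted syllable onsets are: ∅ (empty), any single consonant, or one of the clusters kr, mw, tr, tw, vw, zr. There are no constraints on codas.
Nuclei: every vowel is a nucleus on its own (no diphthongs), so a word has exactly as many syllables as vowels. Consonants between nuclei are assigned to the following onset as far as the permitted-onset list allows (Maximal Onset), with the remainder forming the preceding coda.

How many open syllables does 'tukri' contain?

2

Nuclei (vowels): u, i → 2 syllables.
Between /u/ (V1) and /i/ (V2): /kr/ — entire cluster is a permitted onset → onset /kr/, coda ∅.
Syllabification: tu.kri.
Classifying each syllable: /tu/ (open), /kri/ (open).
Open syllables: 2.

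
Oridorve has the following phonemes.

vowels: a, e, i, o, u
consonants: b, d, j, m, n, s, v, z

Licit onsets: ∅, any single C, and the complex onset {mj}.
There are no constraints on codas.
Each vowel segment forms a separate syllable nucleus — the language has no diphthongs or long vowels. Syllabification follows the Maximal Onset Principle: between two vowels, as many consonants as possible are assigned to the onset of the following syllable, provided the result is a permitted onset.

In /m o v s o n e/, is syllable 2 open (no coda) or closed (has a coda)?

The vowels are o, o, e — 3 nuclei, so 3 syllables.
/o…o/ gap (V1→V2): cluster /vs/ — the longest permitted-onset suffix is /s/; onset = /s/, preceding coda = /v/.
/o…e/ gap (V2→V3): /n/ → onset of the next syllable (single consonants are always licit onsets).
So the parse is mov.so.ne.
Syllable 2 is /so/; it ends in its nucleus with no coda, so it is open.

open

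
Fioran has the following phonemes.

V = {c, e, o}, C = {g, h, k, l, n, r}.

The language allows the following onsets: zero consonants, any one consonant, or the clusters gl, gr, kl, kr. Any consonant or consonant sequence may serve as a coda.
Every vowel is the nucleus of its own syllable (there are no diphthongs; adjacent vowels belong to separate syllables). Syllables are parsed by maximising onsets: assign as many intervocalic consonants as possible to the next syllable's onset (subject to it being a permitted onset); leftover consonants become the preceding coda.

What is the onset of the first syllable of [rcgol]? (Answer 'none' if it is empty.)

r

The vowels are c, o — 2 nuclei, so 2 syllables.
V1 /c/ – V2 /o/: /g/ → onset of the next syllable (single consonants are always licit onsets).
Putting it together: rc.gol.
Syllable 1 is /rc/: onset /r/, nucleus /c/, coda ∅.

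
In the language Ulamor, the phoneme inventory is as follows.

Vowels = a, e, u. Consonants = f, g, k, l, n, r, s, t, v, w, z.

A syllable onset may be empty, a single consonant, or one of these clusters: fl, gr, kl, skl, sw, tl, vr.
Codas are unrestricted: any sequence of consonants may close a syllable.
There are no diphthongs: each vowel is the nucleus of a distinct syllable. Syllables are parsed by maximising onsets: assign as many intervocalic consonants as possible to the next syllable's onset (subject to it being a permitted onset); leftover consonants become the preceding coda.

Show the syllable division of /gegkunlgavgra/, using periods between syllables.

Nuclei (vowels): e, u, a, a → 4 syllables.
/e…u/ gap (V1→V2): cluster /gk/ — the longest permitted-onset suffix is /k/; onset = /k/, preceding coda = /g/.
/u…a/ gap (V2→V3): cluster /nlg/ — the longest permitted-onset suffix is /g/; onset = /g/, preceding coda = /nl/.
/a…a/ gap (V3→V4): cluster /vgr/ — the longest permitted-onset suffix is /gr/; onset = /gr/, preceding coda = /v/.

geg.kunl.gav.gra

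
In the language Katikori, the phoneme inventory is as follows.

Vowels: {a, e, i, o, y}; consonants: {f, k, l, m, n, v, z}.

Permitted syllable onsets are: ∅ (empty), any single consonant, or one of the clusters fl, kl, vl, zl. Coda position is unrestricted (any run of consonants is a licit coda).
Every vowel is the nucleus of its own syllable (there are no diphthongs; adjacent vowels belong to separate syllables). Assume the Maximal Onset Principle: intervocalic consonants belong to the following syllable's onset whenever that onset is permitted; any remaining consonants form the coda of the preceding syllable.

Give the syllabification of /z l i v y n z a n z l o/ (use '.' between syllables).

zli.vyn.zan.zlo

Vowels present: i, y, a, o; each is a nucleus, giving 4 syllables.
/i…y/ gap (V1→V2): just /v/ — single C goes to the following onset.
/y…a/ gap (V2→V3): /nz/; trying suffixes from longest down, /z/ is the first permitted one, so coda /n/ | onset /z/.
/a…o/ gap (V3→V4): /nzl/ — longest licit onset from the right is /zl/, leaving /n/ as coda.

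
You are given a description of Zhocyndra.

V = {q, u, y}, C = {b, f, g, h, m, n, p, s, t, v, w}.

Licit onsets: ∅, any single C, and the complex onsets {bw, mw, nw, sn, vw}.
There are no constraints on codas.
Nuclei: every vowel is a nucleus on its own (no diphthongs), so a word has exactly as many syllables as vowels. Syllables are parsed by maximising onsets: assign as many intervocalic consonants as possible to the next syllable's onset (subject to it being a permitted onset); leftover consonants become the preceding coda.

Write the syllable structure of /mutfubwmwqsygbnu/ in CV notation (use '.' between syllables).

Vowels present: u, u, q, y, u; each is a nucleus, giving 5 syllables.
Between /u/ (V1) and /u/ (V2): /tf/; trying suffixes from longest down, /f/ is the first permitted one, so coda /t/ | onset /f/.
Between /u/ (V2) and /q/ (V3): /bwmw/; trying suffixes from longest down, /mw/ is the first permitted one, so coda /bw/ | onset /mw/.
Between /q/ (V3) and /y/ (V4): /s/ → onset of the next syllable (single consonants are always licit onsets).
Between /y/ (V4) and /u/ (V5): /gbn/ — longest licit onset from the right is /n/, leaving /gb/ as coda.
So the parse is mut.fubw.mwq.sygb.nu.
Mapping each syllable to C/V: /mut/ → CVC, /fubw/ → CVCC, /mwq/ → CCV, /sygb/ → CVCC, /nu/ → CV.

CVC.CVCC.CCV.CVCC.CV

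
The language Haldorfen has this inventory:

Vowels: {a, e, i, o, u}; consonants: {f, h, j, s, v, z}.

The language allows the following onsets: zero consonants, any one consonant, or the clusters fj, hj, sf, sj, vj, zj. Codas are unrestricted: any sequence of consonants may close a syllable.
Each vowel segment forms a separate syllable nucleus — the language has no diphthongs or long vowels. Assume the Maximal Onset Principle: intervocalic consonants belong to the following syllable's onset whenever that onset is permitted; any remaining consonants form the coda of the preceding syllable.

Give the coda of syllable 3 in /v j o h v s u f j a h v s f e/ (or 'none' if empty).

Vowels present: o, u, a, e; each is a nucleus, giving 4 syllables.
σ1/σ2 boundary: cluster /hvs/ — the longest permitted-onset suffix is /s/; onset = /s/, preceding coda = /hv/.
σ2/σ3 boundary: /fj/ — entire cluster is a permitted onset → onset /fj/, coda ∅.
σ3/σ4 boundary: /hvsf/ — longest licit onset from the right is /sf/, leaving /hv/ as coda.
Putting it together: vjohv.su.fjahv.sfe.
Syllable 3 is /fjahv/: onset /fj/, nucleus /a/, coda /hv/.

hv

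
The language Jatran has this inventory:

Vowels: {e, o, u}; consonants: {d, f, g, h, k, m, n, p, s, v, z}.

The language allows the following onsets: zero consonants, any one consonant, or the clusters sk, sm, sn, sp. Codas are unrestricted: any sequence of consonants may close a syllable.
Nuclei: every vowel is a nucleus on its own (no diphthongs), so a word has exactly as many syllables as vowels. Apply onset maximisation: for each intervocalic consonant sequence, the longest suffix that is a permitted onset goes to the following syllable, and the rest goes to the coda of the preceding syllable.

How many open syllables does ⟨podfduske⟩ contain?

Vowels present: o, u, e; each is a nucleus, giving 3 syllables.
Between /o/ (V1) and /u/ (V2): cluster /dfd/ — the longest permitted-onset suffix is /d/; onset = /d/, preceding coda = /df/.
Between /u/ (V2) and /e/ (V3): /sk/ — entire cluster is a permitted onset → onset /sk/, coda ∅.
Syllabification: podf.du.ske.
Classifying each syllable: /podf/ (closed), /du/ (open), /ske/ (open).
Open syllables: 2.

2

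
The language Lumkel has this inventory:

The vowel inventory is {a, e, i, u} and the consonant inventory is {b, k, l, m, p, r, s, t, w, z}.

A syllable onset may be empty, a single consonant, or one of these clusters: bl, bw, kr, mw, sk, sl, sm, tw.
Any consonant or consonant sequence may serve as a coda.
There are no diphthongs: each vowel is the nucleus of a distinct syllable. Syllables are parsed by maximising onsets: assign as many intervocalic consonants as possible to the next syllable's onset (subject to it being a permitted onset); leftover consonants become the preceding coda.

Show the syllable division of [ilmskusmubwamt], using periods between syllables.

The vowels are i, u, u, a — 4 nuclei, so 4 syllables.
σ1/σ2 boundary: /lmsk/ — longest licit onset from the right is /sk/, leaving /lm/ as coda.
σ2/σ3 boundary: /sm/ — entire cluster is a permitted onset → onset /sm/, coda ∅.
σ3/σ4 boundary: /bw/ — entire cluster is a permitted onset → onset /bw/, coda ∅.

ilm.sku.smu.bwamt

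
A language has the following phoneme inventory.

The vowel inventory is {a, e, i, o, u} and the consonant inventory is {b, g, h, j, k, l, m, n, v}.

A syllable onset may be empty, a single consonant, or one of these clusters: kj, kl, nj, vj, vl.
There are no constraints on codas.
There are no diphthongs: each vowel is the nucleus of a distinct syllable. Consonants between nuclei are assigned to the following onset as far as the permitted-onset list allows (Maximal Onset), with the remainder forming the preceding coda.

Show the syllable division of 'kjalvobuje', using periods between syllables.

The vowels are a, o, u, e — 4 nuclei, so 4 syllables.
Between /a/ (V1) and /o/ (V2): /lv/ splits as /l/ + /v/ (/v/ is the longest suffix that is a licit onset).
Between /o/ (V2) and /u/ (V3): just /b/ — single C goes to the following onset.
Between /u/ (V3) and /e/ (V4): /j/ → onset of the next syllable (single consonants are always licit onsets).

kjal.vo.bu.je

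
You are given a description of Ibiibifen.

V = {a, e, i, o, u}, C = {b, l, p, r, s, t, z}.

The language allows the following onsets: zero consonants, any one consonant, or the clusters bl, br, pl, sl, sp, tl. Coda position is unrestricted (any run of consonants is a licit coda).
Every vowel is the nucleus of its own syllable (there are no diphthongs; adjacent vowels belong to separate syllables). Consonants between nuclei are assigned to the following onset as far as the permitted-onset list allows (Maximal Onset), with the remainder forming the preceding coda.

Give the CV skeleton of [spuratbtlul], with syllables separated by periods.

Nuclei (vowels): u, a, u → 3 syllables.
V1 /u/ – V2 /a/: /r/ → onset of the next syllable (single consonants are always licit onsets).
V2 /a/ – V3 /u/: cluster /tbtl/ — the longest permitted-onset suffix is /tl/; onset = /tl/, preceding coda = /tb/.
Result: spu.ratb.tlul.
Mapping each syllable to C/V: /spu/ → CCV, /ratb/ → CVCC, /tlul/ → CCVC.

CCV.CVCC.CCVC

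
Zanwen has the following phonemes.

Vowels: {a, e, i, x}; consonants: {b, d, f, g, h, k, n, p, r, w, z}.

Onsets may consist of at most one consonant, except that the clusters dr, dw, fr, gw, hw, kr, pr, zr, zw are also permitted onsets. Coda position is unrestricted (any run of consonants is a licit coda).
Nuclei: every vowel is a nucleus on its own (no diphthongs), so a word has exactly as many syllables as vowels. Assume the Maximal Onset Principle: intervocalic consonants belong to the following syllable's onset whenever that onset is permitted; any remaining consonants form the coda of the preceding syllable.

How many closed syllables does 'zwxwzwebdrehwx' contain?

2

Vowels present: x, e, e, x; each is a nucleus, giving 4 syllables.
V1 /x/ – V2 /e/: cluster /wzw/ — the longest permitted-onset suffix is /zw/; onset = /zw/, preceding coda = /w/.
V2 /e/ – V3 /e/: /bdr/ splits as /b/ + /dr/ (/dr/ is the longest suffix that is a licit onset).
V3 /e/ – V4 /x/: /hw/ — entire cluster is a permitted onset → onset /hw/, coda ∅.
Result: zwxw.zweb.dre.hwx.
Classifying each syllable: /zwxw/ (closed), /zweb/ (closed), /dre/ (open), /hwx/ (open).
Closed syllables: 2.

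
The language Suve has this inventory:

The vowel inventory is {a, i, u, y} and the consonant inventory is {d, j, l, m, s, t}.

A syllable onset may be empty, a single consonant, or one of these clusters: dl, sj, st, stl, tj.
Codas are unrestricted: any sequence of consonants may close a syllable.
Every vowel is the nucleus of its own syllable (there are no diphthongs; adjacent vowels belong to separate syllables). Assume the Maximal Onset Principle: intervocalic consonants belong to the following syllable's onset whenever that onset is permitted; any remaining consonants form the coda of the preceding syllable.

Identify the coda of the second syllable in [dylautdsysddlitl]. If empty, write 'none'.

Vowels present: y, a, u, y, i; each is a nucleus, giving 5 syllables.
σ1/σ2 boundary: just /l/ — single C goes to the following onset.
σ2/σ3 boundary: no consonants, so the boundary falls immediately after /a/.
σ3/σ4 boundary: /tds/ splits as /td/ + /s/ (/s/ is the longest suffix that is a licit onset).
σ4/σ5 boundary: /sddl/ splits as /sd/ + /dl/ (/dl/ is the longest suffix that is a licit onset).
Putting it together: dy.la.utd.sysd.dlitl.
Syllable 2 is /la/: onset /l/, nucleus /a/, coda ∅.

none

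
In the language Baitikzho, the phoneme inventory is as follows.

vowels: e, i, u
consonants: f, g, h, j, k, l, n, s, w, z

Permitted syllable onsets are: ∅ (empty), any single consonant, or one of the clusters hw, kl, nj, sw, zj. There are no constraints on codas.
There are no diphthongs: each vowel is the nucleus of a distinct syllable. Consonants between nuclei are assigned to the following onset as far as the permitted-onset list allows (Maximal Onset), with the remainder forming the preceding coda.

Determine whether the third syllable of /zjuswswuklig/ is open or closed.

Vowels present: u, u, i; each is a nucleus, giving 3 syllables.
σ1/σ2 boundary: /swsw/; trying suffixes from longest down, /sw/ is the first permitted one, so coda /sw/ | onset /sw/.
σ2/σ3 boundary: /kl/ — entire cluster is a permitted onset → onset /kl/, coda ∅.
Putting it together: zjusw.swu.klig.
Syllable 3 is /klig/ with coda /g/, so it is closed.

closed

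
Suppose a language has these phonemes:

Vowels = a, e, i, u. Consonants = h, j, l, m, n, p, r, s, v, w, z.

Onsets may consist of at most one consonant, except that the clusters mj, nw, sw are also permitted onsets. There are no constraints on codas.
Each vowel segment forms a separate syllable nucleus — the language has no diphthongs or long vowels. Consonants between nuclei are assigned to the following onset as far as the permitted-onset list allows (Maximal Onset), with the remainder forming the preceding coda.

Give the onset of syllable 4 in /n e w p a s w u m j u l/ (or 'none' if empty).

mj

The vowels are e, a, u, u — 4 nuclei, so 4 syllables.
Between /e/ (V1) and /a/ (V2): /wp/ — longest licit onset from the right is /p/, leaving /w/ as coda.
Between /a/ (V2) and /u/ (V3): cluster /sw/ — /sw/ is itself a permitted onset, so the whole cluster goes right; preceding coda = ∅.
Between /u/ (V3) and /u/ (V4): /mj/ — entire cluster is a permitted onset → onset /mj/, coda ∅.
Putting it together: new.pa.swu.mjul.
Syllable 4 is /mjul/: onset /mj/, nucleus /u/, coda /l/.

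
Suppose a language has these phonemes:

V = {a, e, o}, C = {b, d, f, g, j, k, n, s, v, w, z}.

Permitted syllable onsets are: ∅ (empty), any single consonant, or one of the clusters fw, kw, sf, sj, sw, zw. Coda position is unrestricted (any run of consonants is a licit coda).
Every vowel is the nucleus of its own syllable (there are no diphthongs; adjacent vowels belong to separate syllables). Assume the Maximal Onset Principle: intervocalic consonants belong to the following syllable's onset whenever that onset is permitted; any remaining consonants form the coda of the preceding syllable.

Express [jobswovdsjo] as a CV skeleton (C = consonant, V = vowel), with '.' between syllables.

Vowels present: o, o, o; each is a nucleus, giving 3 syllables.
σ1/σ2 boundary: /bsw/ — longest licit onset from the right is /sw/, leaving /b/ as coda.
σ2/σ3 boundary: /vdsj/; trying suffixes from longest down, /sj/ is the first permitted one, so coda /vd/ | onset /sj/.
Putting it together: job.swovd.sjo.
Mapping each syllable to C/V: /job/ → CVC, /swovd/ → CCVCC, /sjo/ → CCV.

CVC.CCVCC.CCV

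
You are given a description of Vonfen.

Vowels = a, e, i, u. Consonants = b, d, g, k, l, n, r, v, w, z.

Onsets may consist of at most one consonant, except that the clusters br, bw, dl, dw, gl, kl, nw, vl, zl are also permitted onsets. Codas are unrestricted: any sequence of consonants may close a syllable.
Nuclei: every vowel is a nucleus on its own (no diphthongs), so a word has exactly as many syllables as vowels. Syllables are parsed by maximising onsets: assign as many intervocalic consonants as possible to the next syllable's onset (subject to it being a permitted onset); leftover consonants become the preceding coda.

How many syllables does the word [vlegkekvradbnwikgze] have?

5

The vowels are e, e, a, i, e — 5 nuclei, so 5 syllables.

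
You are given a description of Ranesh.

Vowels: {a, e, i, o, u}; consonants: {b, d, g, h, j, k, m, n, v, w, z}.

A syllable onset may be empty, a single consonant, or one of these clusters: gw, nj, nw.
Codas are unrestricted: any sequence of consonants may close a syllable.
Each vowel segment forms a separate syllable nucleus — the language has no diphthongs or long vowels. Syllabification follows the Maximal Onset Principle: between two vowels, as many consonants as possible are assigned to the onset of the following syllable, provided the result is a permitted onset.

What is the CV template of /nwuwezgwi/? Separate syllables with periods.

CCV.CVC.CCV

The vowels are u, e, i — 3 nuclei, so 3 syllables.
σ1/σ2 boundary: /w/ is a single consonant, so it becomes the next onset.
σ2/σ3 boundary: /zgw/ — longest licit onset from the right is /gw/, leaving /z/ as coda.
So the parse is nwu.wez.gwi.
Mapping each syllable to C/V: /nwu/ → CCV, /wez/ → CVC, /gwi/ → CCV.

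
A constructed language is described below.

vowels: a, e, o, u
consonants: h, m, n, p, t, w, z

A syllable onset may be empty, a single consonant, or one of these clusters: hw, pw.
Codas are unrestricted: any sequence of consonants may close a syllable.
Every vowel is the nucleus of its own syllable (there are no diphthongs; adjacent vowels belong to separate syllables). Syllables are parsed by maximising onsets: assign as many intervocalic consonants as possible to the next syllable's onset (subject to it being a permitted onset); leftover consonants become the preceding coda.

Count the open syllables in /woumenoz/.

The vowels are o, u, e, o — 4 nuclei, so 4 syllables.
Between /o/ (V1) and /u/ (V2): nothing intervenes; syllable break is V.V.
Between /u/ (V2) and /e/ (V3): just /m/ — single C goes to the following onset.
Between /e/ (V3) and /o/ (V4): /n/ is a single consonant, so it becomes the next onset.
Syllabification: wo.u.me.noz.
Classifying each syllable: /wo/ (open), /u/ (open), /me/ (open), /noz/ (closed).
Open syllables: 3.

3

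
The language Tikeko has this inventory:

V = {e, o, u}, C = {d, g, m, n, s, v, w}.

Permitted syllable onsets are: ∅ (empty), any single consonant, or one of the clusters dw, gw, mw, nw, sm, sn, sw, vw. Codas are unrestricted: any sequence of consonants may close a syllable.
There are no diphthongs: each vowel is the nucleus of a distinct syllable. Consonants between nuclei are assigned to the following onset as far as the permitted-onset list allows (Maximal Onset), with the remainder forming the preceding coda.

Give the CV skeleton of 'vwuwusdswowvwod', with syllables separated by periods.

Vowels present: u, u, o, o; each is a nucleus, giving 4 syllables.
V1 /u/ – V2 /u/: /w/ is a single consonant, so it becomes the next onset.
V2 /u/ – V3 /o/: /sdsw/; trying suffixes from longest down, /sw/ is the first permitted one, so coda /sd/ | onset /sw/.
V3 /o/ – V4 /o/: cluster /wvw/ — the longest permitted-onset suffix is /vw/; onset = /vw/, preceding coda = /w/.
So the parse is vwu.wusd.swow.vwod.
Mapping each syllable to C/V: /vwu/ → CCV, /wusd/ → CVCC, /swow/ → CCVC, /vwod/ → CCVC.

CCV.CVCC.CCVC.CCVC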